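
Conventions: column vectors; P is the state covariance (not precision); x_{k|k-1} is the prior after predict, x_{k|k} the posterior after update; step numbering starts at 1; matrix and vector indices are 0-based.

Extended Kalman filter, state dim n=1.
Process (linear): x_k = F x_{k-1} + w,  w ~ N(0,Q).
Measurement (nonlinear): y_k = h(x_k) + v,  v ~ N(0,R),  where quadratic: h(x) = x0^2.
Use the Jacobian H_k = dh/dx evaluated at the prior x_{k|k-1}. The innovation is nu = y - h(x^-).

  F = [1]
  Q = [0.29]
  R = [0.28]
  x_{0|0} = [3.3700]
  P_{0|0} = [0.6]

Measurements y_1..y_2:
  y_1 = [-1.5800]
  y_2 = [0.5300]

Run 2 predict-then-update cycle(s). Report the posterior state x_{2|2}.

step 1: x^-=[3.3700]  P^-=[0.8900]  H_jac=[6.7400]  S=[40.7106]  K=[0.1473]  nu=[-12.9369]  x^+=[1.4638]  P^+=[0.0061]
step 2: x^-=[1.4638]  P^-=[0.2961]  H_jac=[2.9276]  S=[2.8179]  K=[0.3076]  nu=[-1.6127]  x^+=[0.9677]  P^+=[0.0294]

x_post = [0.9677]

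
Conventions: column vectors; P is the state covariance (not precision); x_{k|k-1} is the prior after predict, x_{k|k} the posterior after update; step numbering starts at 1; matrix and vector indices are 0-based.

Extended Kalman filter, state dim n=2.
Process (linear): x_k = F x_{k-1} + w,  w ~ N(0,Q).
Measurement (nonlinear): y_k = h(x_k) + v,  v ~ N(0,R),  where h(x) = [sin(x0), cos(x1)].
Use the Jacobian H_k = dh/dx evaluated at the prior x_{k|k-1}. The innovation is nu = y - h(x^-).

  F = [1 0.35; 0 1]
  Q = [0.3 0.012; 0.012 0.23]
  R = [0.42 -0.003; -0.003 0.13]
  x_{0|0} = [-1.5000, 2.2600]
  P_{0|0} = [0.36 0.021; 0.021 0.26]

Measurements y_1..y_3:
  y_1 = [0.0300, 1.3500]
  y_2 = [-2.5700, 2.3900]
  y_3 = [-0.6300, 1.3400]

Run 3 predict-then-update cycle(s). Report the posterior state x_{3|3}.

step 1: x^-=[-0.7090, 2.2600]  P^-=[0.7066 0.1240; 0.1240 0.4900]  H_jac=[0.7590 0.0000; 0.0000 -0.7718]  S=[0.8270 -0.0756; -0.0756 0.4218]  K=[0.6381 -0.1124; 0.0323 -0.8906]  nu=[0.6811, 1.9859]  x^+=[-0.4977, 0.5133]  P^+=[0.3536 0.0214; 0.0214 0.1502]
step 2: x^-=[-0.3180, 0.5133]  P^-=[0.6870 0.0860; 0.0860 0.3802]  H_jac=[0.9499 0.0000; 0.0000 -0.4910]  S=[1.0398 -0.0431; -0.0431 0.2217]  K=[0.6247 -0.0690; 0.0440 -0.8336]  nu=[-2.2573, 1.5189]  x^+=[-1.8329, -0.8521]  P^+=[0.2764 0.0221; 0.0221 0.2210]
step 3: x^-=[-2.1311, -0.8521]  P^-=[0.6190 0.1114; 0.1114 0.4510]  H_jac=[-0.5315 0.0000; 0.0000 0.7527]  S=[0.5948 -0.0476; -0.0476 0.3855]  K=[-0.5410 0.1508; -0.0294 0.8769]  nu=[0.2171, 0.6816]  x^+=[-2.1458, -0.2608]  P^+=[0.4284 0.0282; 0.0282 0.1516]

x_post = [-2.1458, -0.2608]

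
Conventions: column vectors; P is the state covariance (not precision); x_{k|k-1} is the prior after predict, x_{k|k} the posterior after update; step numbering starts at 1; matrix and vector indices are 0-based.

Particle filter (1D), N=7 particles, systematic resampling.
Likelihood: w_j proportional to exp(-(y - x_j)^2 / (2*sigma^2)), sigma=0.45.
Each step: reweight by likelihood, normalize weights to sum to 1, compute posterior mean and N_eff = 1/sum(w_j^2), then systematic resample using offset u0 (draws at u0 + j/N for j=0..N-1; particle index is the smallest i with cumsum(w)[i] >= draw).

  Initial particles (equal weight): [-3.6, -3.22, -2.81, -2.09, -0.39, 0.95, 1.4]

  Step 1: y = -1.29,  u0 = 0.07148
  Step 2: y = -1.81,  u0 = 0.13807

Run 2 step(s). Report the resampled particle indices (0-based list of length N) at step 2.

step 1: w=[0.0000, 0.0003, 0.0097, 0.5974, 0.3926, 0.0000, 0.0000]  mean=-1.4298  Neff=1.9564  idx=[3, 3, 3, 3, 4, 4, 4]
step 2: w=[0.2484, 0.2484, 0.2484, 0.2484, 0.0021, 0.0021, 0.0021]  mean=-2.0794  Neff=4.0501  idx=[0, 1, 1, 2, 2, 3, 4]

resampled_idx = [0, 1, 1, 2, 2, 3, 4]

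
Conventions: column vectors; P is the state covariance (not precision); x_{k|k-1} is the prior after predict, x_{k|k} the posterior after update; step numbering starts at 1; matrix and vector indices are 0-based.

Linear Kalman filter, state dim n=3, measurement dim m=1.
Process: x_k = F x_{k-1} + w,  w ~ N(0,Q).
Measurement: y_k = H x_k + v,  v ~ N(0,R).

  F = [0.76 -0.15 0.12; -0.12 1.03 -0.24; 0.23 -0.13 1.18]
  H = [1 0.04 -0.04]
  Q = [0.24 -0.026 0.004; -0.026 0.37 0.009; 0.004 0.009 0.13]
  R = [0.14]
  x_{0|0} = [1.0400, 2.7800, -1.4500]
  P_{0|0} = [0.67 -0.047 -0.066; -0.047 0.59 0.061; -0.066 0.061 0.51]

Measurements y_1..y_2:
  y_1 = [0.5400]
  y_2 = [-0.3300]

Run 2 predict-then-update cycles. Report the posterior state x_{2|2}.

x_post = [-0.5349, 3.6078, -2.5140]

step 1: x^-=[0.1994, 3.0866, -1.8332]  P^-=[0.6441 -0.2079 0.1383; -0.2079 1.0126 -0.1558; 0.1383 -0.1558 0.8338]  S=[0.7598]  K=[0.8294; -0.2120; 0.1300]  nu=[0.1438]  x^+=[0.3187, 3.0561, -1.8145]  P^+=[0.1213 -0.0742 0.0564; -0.0742 0.9784 -0.1348; 0.0564 -0.1348 0.8210]
step 2: x^-=[-0.4340, 3.5450, -2.4651]  P^-=[0.3760 -0.3039 0.2486; -0.3039 1.5453 -0.5558; 0.2486 -0.5558 1.3725]  S=[0.4782]  K=[0.7400; -0.4598; 0.3585]  nu=[-0.1364]  x^+=[-0.5349, 3.6078, -2.5140]  P^+=[0.1141 -0.1412 0.1217; -0.1412 1.4442 -0.4770; 0.1217 -0.4770 1.3111]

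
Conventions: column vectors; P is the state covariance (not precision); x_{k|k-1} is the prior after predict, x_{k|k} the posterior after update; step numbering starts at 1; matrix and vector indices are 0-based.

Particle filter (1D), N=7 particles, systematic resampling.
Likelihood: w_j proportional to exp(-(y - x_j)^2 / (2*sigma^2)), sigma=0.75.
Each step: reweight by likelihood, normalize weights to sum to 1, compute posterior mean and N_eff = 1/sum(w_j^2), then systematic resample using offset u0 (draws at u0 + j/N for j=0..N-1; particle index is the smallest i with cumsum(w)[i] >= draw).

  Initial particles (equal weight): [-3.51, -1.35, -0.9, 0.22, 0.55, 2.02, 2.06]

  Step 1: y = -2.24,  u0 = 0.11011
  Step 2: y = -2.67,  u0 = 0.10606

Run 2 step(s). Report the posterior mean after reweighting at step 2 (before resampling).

step 1: w=[0.2533, 0.5254, 0.2153, 0.0049, 0.0011, 0.0000, 0.0000]  mean=-1.7905  Neff=2.5865  idx=[0, 0, 1, 1, 1, 2, 2]
step 2: w=[0.2920, 0.2920, 0.1162, 0.1162, 0.1162, 0.0338, 0.0338]  mean=-2.5810  Neff=4.6887  idx=[0, 0, 1, 1, 2, 4, 5]

post_mean = -2.5810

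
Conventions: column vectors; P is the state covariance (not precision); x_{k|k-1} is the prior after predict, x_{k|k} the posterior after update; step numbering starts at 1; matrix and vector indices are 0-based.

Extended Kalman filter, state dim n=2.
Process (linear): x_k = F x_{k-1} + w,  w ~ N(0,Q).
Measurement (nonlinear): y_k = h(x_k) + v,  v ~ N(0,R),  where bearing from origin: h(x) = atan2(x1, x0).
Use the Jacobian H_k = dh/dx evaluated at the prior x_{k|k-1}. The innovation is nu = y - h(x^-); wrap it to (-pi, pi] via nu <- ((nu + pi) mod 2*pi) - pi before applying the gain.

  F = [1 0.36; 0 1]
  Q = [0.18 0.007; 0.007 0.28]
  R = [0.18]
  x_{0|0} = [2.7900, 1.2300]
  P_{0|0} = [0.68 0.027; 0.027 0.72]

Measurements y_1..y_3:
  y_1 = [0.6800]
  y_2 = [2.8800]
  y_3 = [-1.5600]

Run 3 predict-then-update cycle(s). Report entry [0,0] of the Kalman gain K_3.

step 1: x^-=[3.2328, 1.2300]  P^-=[0.9728 0.2932; 0.2932 1.0000]  H_jac=[-0.1028 0.2702]  S=[0.2470]  K=[-0.0841; 0.9719]  nu=[0.3164]  x^+=[3.2062, 1.5376]  P^+=[0.9710 0.3134; 0.3134 0.7667]
step 2: x^-=[3.7597, 1.5376]  P^-=[1.4760 0.5964; 0.5964 1.0467]  H_jac=[-0.0932 0.2279]  S=[0.2218]  K=[-0.0074; 0.8246]  nu=[2.4918]  x^+=[3.7412, 3.5923]  P^+=[1.4760 0.5978; 0.5978 0.8958]
step 3: x^-=[5.0344, 3.5923]  P^-=[2.2025 0.9273; 0.9273 1.1758]  H_jac=[-0.0939 0.1316]  S=[0.1969]  K=[-0.4308; 0.3438]  nu=[-2.1798]  x^+=[5.9734, 2.8430]  P^+=[2.1660 0.9564; 0.9564 1.1526]

K[0,0] = -0.4308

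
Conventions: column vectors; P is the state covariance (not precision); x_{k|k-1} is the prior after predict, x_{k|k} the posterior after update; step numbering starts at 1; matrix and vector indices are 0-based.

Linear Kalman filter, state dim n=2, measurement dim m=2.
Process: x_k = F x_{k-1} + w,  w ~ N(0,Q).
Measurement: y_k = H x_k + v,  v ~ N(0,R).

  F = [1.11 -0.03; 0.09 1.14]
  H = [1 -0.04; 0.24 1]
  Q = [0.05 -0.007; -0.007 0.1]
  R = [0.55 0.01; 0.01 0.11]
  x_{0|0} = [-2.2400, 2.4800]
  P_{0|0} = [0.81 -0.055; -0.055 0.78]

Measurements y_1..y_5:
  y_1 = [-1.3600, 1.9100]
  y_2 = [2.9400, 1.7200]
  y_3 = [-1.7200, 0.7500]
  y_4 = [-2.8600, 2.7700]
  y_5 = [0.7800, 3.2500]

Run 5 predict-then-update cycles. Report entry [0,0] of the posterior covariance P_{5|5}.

P_post[0,0] = 0.1913

step 1: x^-=[-2.5608, 2.6256]  P^-=[1.0524 -0.0222; -0.0222 1.1090]  S=[1.6059 0.1962; 0.1962 1.2689]  K=[0.6459 0.0817; -0.1506 0.8930]  nu=[1.3058, -0.1010]  x^+=[-1.7256, 2.3388]  P^+=[0.3533 -0.0693; -0.0693 0.1134]
step 2: x^-=[-1.9856, 2.5109]  P^-=[0.4900 -0.0631; -0.0631 0.2360]  S=[1.0454 0.0556; 0.0556 0.3439]  K=[0.4667 0.0829; -0.1045 0.6590]  nu=[5.0261, -0.3144]  x^+=[0.3340, 1.7786]  P^+=[0.2556 -0.0476; -0.0476 0.0829]
step 3: x^-=[0.3174, 2.0576]  P^-=[0.3682 -0.0444; -0.0444 0.2000]  S=[0.9221 0.0464; 0.0464 0.3099]  K=[0.3971 0.0825; -0.0882 0.6242]  nu=[-1.9551, -1.3838]  x^+=[-0.5731, 1.3663]  P^+=[0.2177 -0.0392; -0.0392 0.0772]
step 4: x^-=[-0.6771, 1.5060]  P^-=[0.3208 -0.0374; -0.0374 0.1940]  S=[0.8742 0.0422; 0.0422 0.3046]  K=[0.3649 0.0795; -0.0815 0.6189]  nu=[-2.1227, 1.4265]  x^+=[-1.3383, 2.5620]  P^+=[0.2001 -0.0356; -0.0356 0.0758]
step 5: x^-=[-1.5623, 2.8002]  P^-=[0.2989 -0.0346; -0.0346 0.1928]  S=[0.8520 0.0398; 0.0398 0.3035]  K=[0.3489 0.0767; -0.0785 0.6184]  nu=[2.4544, 0.8248]  x^+=[-0.6427, 3.1175]  P^+=[0.1913 -0.0340; -0.0340 0.0754]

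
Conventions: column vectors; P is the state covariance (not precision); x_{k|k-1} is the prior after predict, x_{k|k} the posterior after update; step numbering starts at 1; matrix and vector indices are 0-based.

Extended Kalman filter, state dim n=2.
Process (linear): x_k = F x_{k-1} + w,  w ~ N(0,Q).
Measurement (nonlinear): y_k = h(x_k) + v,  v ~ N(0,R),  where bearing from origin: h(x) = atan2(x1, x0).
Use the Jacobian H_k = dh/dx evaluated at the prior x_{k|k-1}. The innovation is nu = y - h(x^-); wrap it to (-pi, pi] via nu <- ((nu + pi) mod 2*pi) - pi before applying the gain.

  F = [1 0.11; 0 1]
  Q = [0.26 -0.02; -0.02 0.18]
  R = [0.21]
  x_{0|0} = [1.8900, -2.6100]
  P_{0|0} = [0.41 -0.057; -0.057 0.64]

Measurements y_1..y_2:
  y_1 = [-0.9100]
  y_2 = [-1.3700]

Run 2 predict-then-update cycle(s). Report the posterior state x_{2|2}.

step 1: x^-=[1.6029, -2.6100]  P^-=[0.6652 -0.0066; -0.0066 0.8200]  H_jac=[0.2782 0.1709]  S=[0.2848]  K=[0.6459; 0.4855]  nu=[0.1100]  x^+=[1.6740, -2.5566]  P^+=[0.5464 -0.0959; -0.0959 0.7529]
step 2: x^-=[1.3928, -2.5566]  P^-=[0.7944 -0.0331; -0.0331 0.9329]  H_jac=[0.3016 0.1643]  S=[0.3042]  K=[0.7699; 0.4711]  nu=[-0.2980]  x^+=[1.1633, -2.6970]  P^+=[0.6141 -0.1434; -0.1434 0.8654]

x_post = [1.1633, -2.6970]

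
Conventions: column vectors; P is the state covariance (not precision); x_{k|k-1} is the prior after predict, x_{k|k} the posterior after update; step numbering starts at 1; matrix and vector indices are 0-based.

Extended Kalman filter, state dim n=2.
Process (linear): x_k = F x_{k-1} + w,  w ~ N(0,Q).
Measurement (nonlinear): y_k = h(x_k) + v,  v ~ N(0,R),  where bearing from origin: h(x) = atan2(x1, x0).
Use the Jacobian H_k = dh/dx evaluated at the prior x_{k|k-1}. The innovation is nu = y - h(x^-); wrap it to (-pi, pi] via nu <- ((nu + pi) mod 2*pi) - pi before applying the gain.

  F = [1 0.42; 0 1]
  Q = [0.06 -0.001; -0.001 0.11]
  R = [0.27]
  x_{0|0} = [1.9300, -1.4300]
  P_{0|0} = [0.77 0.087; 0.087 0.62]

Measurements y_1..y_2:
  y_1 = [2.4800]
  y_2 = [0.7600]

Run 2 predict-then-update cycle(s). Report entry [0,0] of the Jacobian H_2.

step 1: x^-=[1.3294, -1.4300]  P^-=[1.0124 0.3464; 0.3464 0.7300]  H_jac=[0.3751 0.3487]  S=[0.5919]  K=[0.8458; 0.6497]  nu=[-2.9813]  x^+=[-1.1921, -3.3669]  P^+=[0.5891 0.0212; 0.0212 0.4802]
step 2: x^-=[-2.6062, -3.3669]  P^-=[0.7516 0.2219; 0.2219 0.5902]  H_jac=[0.1857 -0.1438]  S=[0.2963]  K=[0.3635; -0.1473]  nu=[2.9895]  x^+=[-1.5196, -3.8072]  P^+=[0.7124 0.2377; 0.2377 0.5838]

H_jac[0,0] = 0.1857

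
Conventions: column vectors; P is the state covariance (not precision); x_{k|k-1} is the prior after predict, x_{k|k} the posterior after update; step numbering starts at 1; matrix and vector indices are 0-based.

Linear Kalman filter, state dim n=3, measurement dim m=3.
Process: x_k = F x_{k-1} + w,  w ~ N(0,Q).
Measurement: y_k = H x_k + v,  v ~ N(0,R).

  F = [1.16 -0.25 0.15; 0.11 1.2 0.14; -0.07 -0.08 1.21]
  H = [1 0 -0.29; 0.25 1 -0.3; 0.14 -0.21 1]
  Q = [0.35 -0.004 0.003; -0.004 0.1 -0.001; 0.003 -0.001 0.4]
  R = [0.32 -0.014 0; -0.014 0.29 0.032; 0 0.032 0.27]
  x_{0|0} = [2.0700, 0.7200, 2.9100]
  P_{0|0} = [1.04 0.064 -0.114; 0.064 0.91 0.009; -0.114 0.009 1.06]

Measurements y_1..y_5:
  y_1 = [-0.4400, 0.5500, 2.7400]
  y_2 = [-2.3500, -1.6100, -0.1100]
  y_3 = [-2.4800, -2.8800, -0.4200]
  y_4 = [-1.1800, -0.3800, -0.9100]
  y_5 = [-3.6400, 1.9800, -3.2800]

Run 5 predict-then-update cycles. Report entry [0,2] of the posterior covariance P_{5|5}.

step 1: x^-=[2.6577, 1.4991, 3.3186]  P^-=[1.7527 -0.0538 -0.0373; -0.0538 1.4602 0.0762; -0.0373 0.0762 1.9812]  S=[2.2609 0.5345 -0.3490; 0.5345 1.9710 -0.7391; -0.3490 -0.7391 2.3106]  K=[0.7995 0.0736 0.2392; -0.2092 0.8280 0.1303; -0.1615 0.0967 0.8548]  nu=[-2.1353, -0.6179, -0.6359]  x^+=[0.7529, 1.3514, 3.0602]  P^+=[0.2611 -0.0409 0.0218; -0.0409 0.2963 0.1296; 0.0218 0.1296 0.2581]
step 2: x^-=[0.9945, 2.1329, 3.5421]  P^-=[0.7473 -0.0873 0.0272; -0.0873 0.5684 0.2055; 0.0272 0.2055 0.7517]  S=[1.1148 0.0812 -0.0564; 0.0812 0.8017 -0.0702; -0.0564 -0.0702 0.9879]  K=[0.6686 0.0633 0.1947; -0.1723 0.6319 0.1099; -0.1392 0.0605 0.7175]  nu=[-2.3173, -2.9289, -3.3434]  x^+=[-1.3911, 0.3137, 1.2888]  P^+=[0.2180 -0.0342 0.0169; -0.0342 0.2285 0.1027; 0.0169 0.1027 0.2149]
step 3: x^-=[-1.4988, 0.4039, 1.6317]  P^-=[0.6804 -0.0690 0.0227; -0.0690 0.4619 0.1650; 0.0227 0.1650 0.6940]  S=[1.0456 0.0912 -0.0597; 0.0912 0.7200 -0.0753; -0.0597 -0.0753 0.9388]  K=[0.6492 0.0684 0.1878; -0.1566 0.5790 0.0986; -0.1341 0.0381 0.7002]  nu=[-0.5080, -2.4197, -1.7570]  x^+=[-2.3242, -1.0908, 0.3773]  P^+=[0.2116 -0.0311 0.0167; -0.0311 0.2091 0.0934; 0.0167 0.0934 0.2076]
step 4: x^-=[-2.3667, -1.5119, 0.7065]  P^-=[0.6694 -0.0613 0.0240; -0.0613 0.4314 0.1520; 0.0240 0.1520 0.6850]  S=[1.0331 0.0986 -0.0598; 0.0986 0.6994 -0.0795; -0.0598 -0.0795 0.9336]  K=[0.6452 0.0716 0.1873; -0.1501 0.5616 0.0948; -0.1316 0.0298 0.6972]  nu=[1.3916, 1.9355, -1.6026]  x^+=[-1.6303, -0.7857, -0.5362]  P^+=[0.2104 -0.0297 0.0171; -0.0297 0.2025 0.0902; 0.0171 0.0902 0.2058]
step 5: x^-=[-1.7752, -1.1973, -0.4719]  P^-=[0.6669 -0.0580 0.0251; -0.0580 0.4212 0.1477; 0.0251 0.1477 0.6829]  S=[1.0298 0.1020 -0.0595; 0.1020 0.6930 -0.0808; -0.0595 -0.0808 0.9329]  K=[0.6441 0.0731 0.1874; -0.1475 0.5556 0.0935; -0.1304 0.0270 0.6965]  nu=[-2.0017, 3.4795, -2.8110]  x^+=[-3.3368, 0.7682, -2.0748]  P^+=[0.2101 -0.0291 0.0174; -0.0291 0.2002 0.0892; 0.0174 0.0892 0.2052]

P_post[0,2] = 0.0174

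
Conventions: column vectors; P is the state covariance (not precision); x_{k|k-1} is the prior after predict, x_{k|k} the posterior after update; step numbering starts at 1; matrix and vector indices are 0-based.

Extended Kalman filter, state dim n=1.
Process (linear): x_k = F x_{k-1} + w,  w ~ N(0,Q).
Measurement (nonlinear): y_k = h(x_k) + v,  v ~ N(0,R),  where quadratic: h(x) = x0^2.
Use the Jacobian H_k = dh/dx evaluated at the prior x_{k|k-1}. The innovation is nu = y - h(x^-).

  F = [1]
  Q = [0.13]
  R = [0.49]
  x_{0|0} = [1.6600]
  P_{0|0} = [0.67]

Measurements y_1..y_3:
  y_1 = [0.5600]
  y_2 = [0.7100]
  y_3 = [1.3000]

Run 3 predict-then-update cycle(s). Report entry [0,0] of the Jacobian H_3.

step 1: x^-=[1.6600]  P^-=[0.8000]  H_jac=[3.3200]  S=[9.3079]  K=[0.2853]  nu=[-2.1956]  x^+=[1.0335]  P^+=[0.0421]
step 2: x^-=[1.0335]  P^-=[0.1721]  H_jac=[2.0670]  S=[1.2253]  K=[0.2903]  nu=[-0.3581]  x^+=[0.9295]  P^+=[0.0688]
step 3: x^-=[0.9295]  P^-=[0.1988]  H_jac=[1.8590]  S=[1.1772]  K=[0.3140]  nu=[0.4360]  x^+=[1.0664]  P^+=[0.0828]

H_jac[0,0] = 1.8590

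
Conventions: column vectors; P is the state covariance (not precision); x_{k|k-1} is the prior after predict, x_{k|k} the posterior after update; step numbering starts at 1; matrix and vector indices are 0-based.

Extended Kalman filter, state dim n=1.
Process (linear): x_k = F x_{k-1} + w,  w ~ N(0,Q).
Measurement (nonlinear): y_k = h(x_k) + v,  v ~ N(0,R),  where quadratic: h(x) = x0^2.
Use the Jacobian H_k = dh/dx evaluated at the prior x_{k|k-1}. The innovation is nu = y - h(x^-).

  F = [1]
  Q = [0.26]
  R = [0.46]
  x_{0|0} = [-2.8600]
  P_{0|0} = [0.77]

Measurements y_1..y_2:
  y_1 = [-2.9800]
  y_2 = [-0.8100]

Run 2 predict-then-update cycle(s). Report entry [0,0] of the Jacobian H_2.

H_jac[0,0] = -1.8706

step 1: x^-=[-2.8600]  P^-=[1.0300]  H_jac=[-5.7200]  S=[34.1600]  K=[-0.1725]  nu=[-11.1596]  x^+=[-0.9353]  P^+=[0.0139]
step 2: x^-=[-0.9353]  P^-=[0.2739]  H_jac=[-1.8706]  S=[1.4183]  K=[-0.3612]  nu=[-1.6848]  x^+=[-0.3267]  P^+=[0.0888]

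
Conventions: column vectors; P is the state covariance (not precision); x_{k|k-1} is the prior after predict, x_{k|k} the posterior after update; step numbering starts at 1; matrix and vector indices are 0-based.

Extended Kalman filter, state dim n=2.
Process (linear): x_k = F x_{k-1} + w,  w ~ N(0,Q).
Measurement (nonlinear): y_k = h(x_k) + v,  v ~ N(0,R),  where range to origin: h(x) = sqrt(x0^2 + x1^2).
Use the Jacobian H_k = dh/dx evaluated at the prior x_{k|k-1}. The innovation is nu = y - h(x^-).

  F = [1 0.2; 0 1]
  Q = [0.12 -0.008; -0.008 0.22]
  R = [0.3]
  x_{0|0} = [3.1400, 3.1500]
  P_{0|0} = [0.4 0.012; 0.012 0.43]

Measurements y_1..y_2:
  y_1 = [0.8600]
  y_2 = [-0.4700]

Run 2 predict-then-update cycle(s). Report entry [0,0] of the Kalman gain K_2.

K[0,0] = 0.4457

step 1: x^-=[3.7700, 3.1500]  P^-=[0.5420 0.0900; 0.0900 0.6500]  H_jac=[0.7674 0.6412]  S=[0.9750]  K=[0.4858; 0.4983]  nu=[-4.0528]  x^+=[1.8012, 1.1305]  P^+=[0.3119 -0.1460; -0.1460 0.4079]
step 2: x^-=[2.0273, 1.1305]  P^-=[0.3898 -0.0724; -0.0724 0.6279]  H_jac=[0.8734 0.4870]  S=[0.6847]  K=[0.4457; 0.3542]  nu=[-2.7912]  x^+=[0.7831, 0.1417]  P^+=[0.2538 -0.1805; -0.1805 0.5420]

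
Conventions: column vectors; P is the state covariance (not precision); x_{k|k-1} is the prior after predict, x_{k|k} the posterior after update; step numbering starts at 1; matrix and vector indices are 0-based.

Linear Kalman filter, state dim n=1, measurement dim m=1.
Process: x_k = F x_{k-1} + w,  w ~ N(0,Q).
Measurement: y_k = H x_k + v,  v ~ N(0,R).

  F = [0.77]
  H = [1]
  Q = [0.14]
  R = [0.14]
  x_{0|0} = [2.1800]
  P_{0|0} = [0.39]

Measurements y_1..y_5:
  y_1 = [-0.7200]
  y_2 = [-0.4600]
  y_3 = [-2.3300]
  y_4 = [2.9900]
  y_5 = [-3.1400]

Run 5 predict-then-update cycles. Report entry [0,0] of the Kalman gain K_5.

step 1: x^-=[1.6786]  P^-=[0.3712]  S=[0.5112]  K=[0.7262]  nu=[-2.3986]  x^+=[-0.0631]  P^+=[0.1017]
step 2: x^-=[-0.0486]  P^-=[0.2003]  S=[0.3403]  K=[0.5886]  nu=[-0.4114]  x^+=[-0.2907]  P^+=[0.0824]
step 3: x^-=[-0.2239]  P^-=[0.1889]  S=[0.3289]  K=[0.5743]  nu=[-2.1061]  x^+=[-1.4334]  P^+=[0.0804]
step 4: x^-=[-1.1037]  P^-=[0.1877]  S=[0.3277]  K=[0.5727]  nu=[4.0937]  x^+=[1.2409]  P^+=[0.0802]
step 5: x^-=[0.9555]  P^-=[0.1875]  S=[0.3275]  K=[0.5726]  nu=[-4.0955]  x^+=[-1.3895]  P^+=[0.0802]

K[0,0] = 0.5726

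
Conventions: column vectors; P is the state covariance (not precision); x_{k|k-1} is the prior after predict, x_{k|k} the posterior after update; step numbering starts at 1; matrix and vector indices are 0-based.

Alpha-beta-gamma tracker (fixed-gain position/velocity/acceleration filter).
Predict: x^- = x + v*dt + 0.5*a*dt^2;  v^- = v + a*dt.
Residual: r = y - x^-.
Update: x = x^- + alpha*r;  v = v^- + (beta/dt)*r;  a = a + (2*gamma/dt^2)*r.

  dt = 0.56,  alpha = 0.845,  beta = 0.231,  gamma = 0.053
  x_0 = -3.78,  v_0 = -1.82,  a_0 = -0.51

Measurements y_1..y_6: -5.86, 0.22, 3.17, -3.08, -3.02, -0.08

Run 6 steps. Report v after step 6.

v_post = 1.4589

step 1: x_pred=-4.8792  r=-0.9808  x^+=-5.7080  v^+=-2.5102  a^+=-0.8415
step 2: x_pred=-7.2456  r=7.4656  x^+=-0.9372  v^+=0.0981  a^+=1.6819
step 3: x_pred=-0.6185  r=3.7885  x^+=2.5828  v^+=2.6028  a^+=2.9625
step 4: x_pred=4.5048  r=-7.5848  x^+=-1.9043  v^+=1.1330  a^+=0.3987
step 5: x_pred=-1.2074  r=-1.8126  x^+=-2.7390  v^+=0.6086  a^+=-0.2140
step 6: x_pred=-2.4318  r=2.3518  x^+=-0.4445  v^+=1.4589  a^+=0.5810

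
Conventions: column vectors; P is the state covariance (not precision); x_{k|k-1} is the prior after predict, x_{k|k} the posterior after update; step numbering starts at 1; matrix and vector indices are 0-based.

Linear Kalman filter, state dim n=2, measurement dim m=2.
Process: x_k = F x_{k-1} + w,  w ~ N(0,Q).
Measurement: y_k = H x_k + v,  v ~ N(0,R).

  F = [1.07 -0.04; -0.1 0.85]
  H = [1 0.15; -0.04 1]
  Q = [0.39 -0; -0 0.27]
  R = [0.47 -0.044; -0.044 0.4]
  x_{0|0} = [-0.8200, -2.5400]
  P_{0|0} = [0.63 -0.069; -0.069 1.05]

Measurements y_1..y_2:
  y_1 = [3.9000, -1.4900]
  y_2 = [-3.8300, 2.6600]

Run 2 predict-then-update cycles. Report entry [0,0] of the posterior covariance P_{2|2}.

P_post[0,0] = 0.2998

step 1: x^-=[-0.7758, -2.0770]  P^-=[1.1189 -0.1661; -0.1661 1.0467]  S=[1.5626 -0.0969; -0.0969 1.4617]  K=[0.6940 -0.0983; 0.0390 0.7232]  nu=[4.9873, 0.5560]  x^+=[2.6308, -1.4805]  P^+=[0.3389 -0.0563; -0.0563 0.2853]
step 2: x^-=[2.8742, -1.5215]  P^-=[0.7833 -0.0974; -0.0974 0.4891]  S=[1.2351 -0.0988; -0.0988 0.8981]  K=[0.6163 -0.0755; 0.0247 0.5516]  nu=[-6.4759, 4.2964]  x^+=[-1.4418, 0.6888]  P^+=[0.2998 -0.0453; -0.0453 0.2177]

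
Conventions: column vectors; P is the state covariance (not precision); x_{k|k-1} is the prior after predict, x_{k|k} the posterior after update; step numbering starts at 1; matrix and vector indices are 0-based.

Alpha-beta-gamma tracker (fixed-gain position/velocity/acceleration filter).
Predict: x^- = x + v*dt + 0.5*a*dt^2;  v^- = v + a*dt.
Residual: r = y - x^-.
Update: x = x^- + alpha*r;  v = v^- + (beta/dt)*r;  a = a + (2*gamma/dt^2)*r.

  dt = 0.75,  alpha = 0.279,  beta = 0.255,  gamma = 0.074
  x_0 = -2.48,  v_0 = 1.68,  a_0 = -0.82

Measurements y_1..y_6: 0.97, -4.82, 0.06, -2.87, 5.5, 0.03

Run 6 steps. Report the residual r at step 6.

step 1: x_pred=-1.4506  r=2.4206  x^+=-0.7753  v^+=1.8880  a^+=-0.1831
step 2: x_pred=0.5892  r=-5.4092  x^+=-0.9199  v^+=-0.0885  a^+=-1.6063
step 3: x_pred=-1.4381  r=1.4981  x^+=-1.0201  v^+=-0.7839  a^+=-1.2122
step 4: x_pred=-1.9489  r=-0.9211  x^+=-2.2059  v^+=-2.0062  a^+=-1.4545
step 5: x_pred=-4.1196  r=9.6196  x^+=-1.4357  v^+=0.1736  a^+=1.0765
step 6: x_pred=-1.0028  r=1.0328  x^+=-0.7146  v^+=1.3321  a^+=1.3482

resid = 1.0328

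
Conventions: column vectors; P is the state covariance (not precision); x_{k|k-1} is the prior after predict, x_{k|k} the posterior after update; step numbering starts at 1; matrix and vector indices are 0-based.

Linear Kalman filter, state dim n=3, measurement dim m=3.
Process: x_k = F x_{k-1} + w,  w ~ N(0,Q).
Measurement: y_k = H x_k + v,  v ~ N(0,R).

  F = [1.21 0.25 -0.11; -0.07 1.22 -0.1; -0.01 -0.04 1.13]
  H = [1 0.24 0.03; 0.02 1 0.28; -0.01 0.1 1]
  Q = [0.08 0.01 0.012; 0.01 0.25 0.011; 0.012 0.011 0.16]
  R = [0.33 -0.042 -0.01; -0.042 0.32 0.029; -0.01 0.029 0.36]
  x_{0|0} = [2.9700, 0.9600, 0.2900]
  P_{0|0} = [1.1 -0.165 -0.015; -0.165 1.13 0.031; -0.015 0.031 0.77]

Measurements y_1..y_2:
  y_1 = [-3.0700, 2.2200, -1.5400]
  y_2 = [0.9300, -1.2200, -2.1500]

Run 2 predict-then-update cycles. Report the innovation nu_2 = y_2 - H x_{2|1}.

step 1: x^-=[3.8018, 0.9343, 0.2596]  P^-=[1.6729 0.0260 -0.1116; 0.0260 1.9654 -0.0848; -0.1116 -0.0848 1.1425]  S=[2.1217 0.4594 -0.0749; 0.4594 2.3279 0.4558; -0.0749 0.4558 1.5076]  K=[0.8226 -0.1508 0.0031; 0.0401 0.8626 -0.1849; -0.0084 -0.0485 0.7672]  nu=[-7.1038, 1.1370, -1.8550]  x^+=[-2.2189, 1.9730, -1.1589]  P^+=[0.2991 -0.0888 0.0004; -0.0888 0.2909 -0.0719; 0.0004 -0.0719 0.2821]
step 2: x^-=[-2.0641, 2.6782, -1.3662]  P^-=[0.4896 -0.0416 -0.0452; -0.0416 0.7200 -0.1335; -0.0452 -0.1335 0.5271]  S=[0.8369 0.0775 -0.0635; 0.0775 1.0046 0.1108; -0.0635 0.1108 0.8686]  K=[0.5789 -0.0880 -0.0089; 0.0765 0.6896 -0.1527; -0.0234 -0.0509 0.5967]  nu=[2.3923, -3.4744, -1.0722]  x^+=[-0.3640, 0.6290, -1.8853]  P^+=[0.2083 -0.0558 -0.0039; -0.0558 0.2308 -0.0594; -0.0039 -0.0594 0.2195]

innov = [2.3923, -3.4744, -1.0722]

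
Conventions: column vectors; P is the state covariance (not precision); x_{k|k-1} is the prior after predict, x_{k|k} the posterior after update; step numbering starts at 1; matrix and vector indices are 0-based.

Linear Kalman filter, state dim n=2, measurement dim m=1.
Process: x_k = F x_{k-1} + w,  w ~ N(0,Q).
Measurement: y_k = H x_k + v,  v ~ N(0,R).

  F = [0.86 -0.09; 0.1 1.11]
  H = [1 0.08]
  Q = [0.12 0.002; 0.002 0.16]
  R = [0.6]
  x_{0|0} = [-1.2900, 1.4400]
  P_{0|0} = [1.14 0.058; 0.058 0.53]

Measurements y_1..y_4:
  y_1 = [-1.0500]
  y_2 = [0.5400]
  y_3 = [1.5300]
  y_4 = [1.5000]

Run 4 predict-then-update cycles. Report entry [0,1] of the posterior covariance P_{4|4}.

P_post[0,1] = -0.2409

step 1: x^-=[-1.2390, 1.4694]  P^-=[0.9585 0.1019; 0.1019 0.8373]  S=[1.5801]  K=[0.6117; 0.1069]  nu=[0.0714]  x^+=[-1.1953, 1.4770]  P^+=[0.3672 -0.0014; -0.0014 0.8192]
step 2: x^-=[-1.1609, 1.5200]  P^-=[0.3984 -0.0496; -0.0496 1.1727]  S=[0.9980]  K=[0.3952; 0.0443]  nu=[1.5793]  x^+=[-0.5367, 1.5900]  P^+=[0.2425 -0.0671; -0.0671 1.1708]
step 3: x^-=[-0.6047, 1.7112]  P^-=[0.3192 -0.1575; -0.1575 1.5900]  S=[0.9042]  K=[0.3391; -0.0335]  nu=[1.9978]  x^+=[0.0728, 1.6442]  P^+=[0.2152 -0.1472; -0.1472 1.5890]
step 4: x^-=[-0.0854, 1.8324]  P^-=[0.3149 -0.2775; -0.2775 2.0873]  S=[0.8838]  K=[0.3311; -0.1250]  nu=[1.4388]  x^+=[0.3911, 1.6525]  P^+=[0.2179 -0.2409; -0.2409 2.0735]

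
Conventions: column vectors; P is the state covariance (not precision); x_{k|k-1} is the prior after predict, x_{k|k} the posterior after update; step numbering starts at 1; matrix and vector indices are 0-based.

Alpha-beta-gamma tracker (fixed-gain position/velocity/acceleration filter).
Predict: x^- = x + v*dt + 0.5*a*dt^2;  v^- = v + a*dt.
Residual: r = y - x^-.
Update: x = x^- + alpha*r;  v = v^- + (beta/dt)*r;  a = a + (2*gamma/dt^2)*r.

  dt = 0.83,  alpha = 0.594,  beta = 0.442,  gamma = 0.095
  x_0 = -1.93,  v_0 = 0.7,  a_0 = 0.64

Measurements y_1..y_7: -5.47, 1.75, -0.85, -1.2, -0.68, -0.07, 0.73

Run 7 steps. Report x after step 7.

step 1: x_pred=-1.1286  r=-4.3414  x^+=-3.7074  v^+=-1.0808  a^+=-0.5574
step 2: x_pred=-4.7964  r=6.5464  x^+=-0.9078  v^+=1.9428  a^+=1.2481
step 3: x_pred=1.1346  r=-1.9846  x^+=-0.0443  v^+=1.9219  a^+=0.7008
step 4: x_pred=1.7923  r=-2.9923  x^+=0.0149  v^+=0.9100  a^+=-0.1245
step 5: x_pred=0.7273  r=-1.4073  x^+=-0.1086  v^+=0.0573  a^+=-0.5126
step 6: x_pred=-0.2377  r=0.1677  x^+=-0.1381  v^+=-0.2789  a^+=-0.4664
step 7: x_pred=-0.5302  r=1.2602  x^+=0.2183  v^+=0.0051  a^+=-0.1188

x_post = 0.2183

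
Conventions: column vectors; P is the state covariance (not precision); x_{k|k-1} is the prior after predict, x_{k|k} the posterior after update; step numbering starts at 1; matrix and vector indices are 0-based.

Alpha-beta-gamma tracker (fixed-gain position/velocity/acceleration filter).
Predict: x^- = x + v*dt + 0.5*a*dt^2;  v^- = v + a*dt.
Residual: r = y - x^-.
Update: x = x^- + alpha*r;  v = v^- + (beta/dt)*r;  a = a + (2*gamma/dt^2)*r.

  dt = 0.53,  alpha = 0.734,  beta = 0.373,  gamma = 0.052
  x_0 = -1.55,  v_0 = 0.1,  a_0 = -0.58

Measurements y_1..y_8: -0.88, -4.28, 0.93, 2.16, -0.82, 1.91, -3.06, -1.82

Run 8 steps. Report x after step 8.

step 1: x_pred=-1.5785  r=0.6985  x^+=-1.0658  v^+=0.2842  a^+=-0.3214
step 2: x_pred=-0.9603  r=-3.3197  x^+=-3.3970  v^+=-2.2225  a^+=-1.5505
step 3: x_pred=-4.7926  r=5.7226  x^+=-0.5922  v^+=0.9832  a^+=0.5683
step 4: x_pred=0.0087  r=2.1513  x^+=1.5878  v^+=2.7984  a^+=1.3648
step 5: x_pred=3.2626  r=-4.0826  x^+=0.2660  v^+=0.6485  a^+=-0.1468
step 6: x_pred=0.5891  r=1.3209  x^+=1.5586  v^+=1.5004  a^+=0.3423
step 7: x_pred=2.4019  r=-5.4619  x^+=-1.6071  v^+=-2.1622  a^+=-1.6799
step 8: x_pred=-2.9890  r=1.1690  x^+=-2.1310  v^+=-2.2298  a^+=-1.2471

x_post = -2.1310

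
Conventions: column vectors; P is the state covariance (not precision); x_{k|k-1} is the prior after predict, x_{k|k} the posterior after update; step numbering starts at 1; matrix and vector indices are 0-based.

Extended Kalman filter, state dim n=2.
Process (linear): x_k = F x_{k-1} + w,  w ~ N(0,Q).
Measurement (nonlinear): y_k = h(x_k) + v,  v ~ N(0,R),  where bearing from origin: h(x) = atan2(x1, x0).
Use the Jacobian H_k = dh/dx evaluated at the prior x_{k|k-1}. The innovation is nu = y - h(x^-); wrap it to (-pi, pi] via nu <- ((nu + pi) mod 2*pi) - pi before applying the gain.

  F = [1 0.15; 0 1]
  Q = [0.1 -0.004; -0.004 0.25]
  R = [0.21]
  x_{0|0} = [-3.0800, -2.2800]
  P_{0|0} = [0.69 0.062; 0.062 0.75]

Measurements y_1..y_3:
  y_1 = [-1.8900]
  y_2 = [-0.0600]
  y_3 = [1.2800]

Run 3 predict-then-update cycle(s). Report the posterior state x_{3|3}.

x_post = [-4.7943, -3.3667]

step 1: x^-=[-3.4220, -2.2800]  P^-=[0.8255 0.1705; 0.1705 1.0000]  H_jac=[0.1348 -0.2024]  S=[0.2567]  K=[0.2992; -0.6989]  nu=[0.6639]  x^+=[-3.2233, -2.7440]  P^+=[0.8025 0.2242; 0.2242 0.8746]
step 2: x^-=[-3.6349, -2.7440]  P^-=[0.9894 0.3514; 0.3514 1.1246]  H_jac=[0.1323 -0.1752]  S=[0.2456]  K=[0.2823; -0.6133]  nu=[2.4350]  x^+=[-2.9476, -4.2373]  P^+=[0.9699 0.3939; 0.3939 1.0323]
step 3: x^-=[-3.5832, -4.2373]  P^-=[1.2113 0.5447; 0.5447 1.2823]  H_jac=[0.1376 -0.1164]  S=[0.2329]  K=[0.4436; -0.3189]  nu=[-2.7304]  x^+=[-4.7943, -3.3667]  P^+=[1.1654 0.5777; 0.5777 1.2586]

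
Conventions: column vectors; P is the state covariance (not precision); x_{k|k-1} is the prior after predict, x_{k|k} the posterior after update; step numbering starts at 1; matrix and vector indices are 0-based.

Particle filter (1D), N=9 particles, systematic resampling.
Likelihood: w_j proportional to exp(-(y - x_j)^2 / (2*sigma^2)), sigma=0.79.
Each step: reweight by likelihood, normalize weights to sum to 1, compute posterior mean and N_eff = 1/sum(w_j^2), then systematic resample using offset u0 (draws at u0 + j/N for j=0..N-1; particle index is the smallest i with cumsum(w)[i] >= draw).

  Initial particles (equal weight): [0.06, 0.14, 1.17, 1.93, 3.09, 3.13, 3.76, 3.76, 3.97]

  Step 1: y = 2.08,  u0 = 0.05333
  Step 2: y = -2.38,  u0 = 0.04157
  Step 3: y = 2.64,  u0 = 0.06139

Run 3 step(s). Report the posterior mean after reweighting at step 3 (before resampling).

post_mean = 1.1700

step 1: w=[0.0141, 0.0181, 0.1904, 0.3631, 0.1633, 0.1528, 0.0385, 0.0385, 0.0211]  mean=2.2835  Neff=4.5035  idx=[2, 2, 3, 3, 3, 4, 4, 5, 7]
step 2: w=[0.4938, 0.4938, 0.0041, 0.0041, 0.0041, 0.0000, 0.0000, 0.0000, 0.0000]  mean=1.1794  Neff=2.0502  idx=[0, 0, 0, 0, 0, 1, 1, 1, 1]
step 3: w=[0.1111, 0.1111, 0.1111, 0.1111, 0.1111, 0.1111, 0.1111, 0.1111, 0.1111]  mean=1.1700  Neff=9.0000  idx=[0, 1, 2, 3, 4, 5, 6, 7, 8]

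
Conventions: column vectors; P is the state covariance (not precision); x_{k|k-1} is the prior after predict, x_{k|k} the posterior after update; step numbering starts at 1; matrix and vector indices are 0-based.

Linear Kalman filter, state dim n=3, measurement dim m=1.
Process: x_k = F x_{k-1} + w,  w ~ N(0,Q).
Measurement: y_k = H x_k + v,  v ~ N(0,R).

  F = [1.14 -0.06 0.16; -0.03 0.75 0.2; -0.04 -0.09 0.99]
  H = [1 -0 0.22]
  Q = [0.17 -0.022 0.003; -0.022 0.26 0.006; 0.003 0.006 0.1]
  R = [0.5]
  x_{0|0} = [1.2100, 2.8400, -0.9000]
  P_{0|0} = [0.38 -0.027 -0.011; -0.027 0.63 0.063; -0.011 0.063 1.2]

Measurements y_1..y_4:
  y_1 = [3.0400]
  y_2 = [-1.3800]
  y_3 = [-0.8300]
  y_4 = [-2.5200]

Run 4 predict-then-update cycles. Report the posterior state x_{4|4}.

x_post = [-1.1964, -0.0382, -2.4906]

step 1: x^-=[1.0650, 1.9137, -1.1950]  P^-=[0.6953 -0.0437 0.1649; -0.0437 0.6830 0.2483; 0.1649 0.2483 1.2713]  S=[1.3294]  K=[0.5503; 0.0082; 0.3344]  nu=[2.2379]  x^+=[2.2966, 1.9321, -0.4466]  P^+=[0.2927 -0.0497 -0.0798; -0.0497 0.6829 0.2447; -0.0798 0.2447 1.1226]
step 2: x^-=[2.4307, 1.2908, -0.7079]  P^-=[0.5546 -0.0608 0.0686; -0.0608 0.7659 0.3642; 0.0686 0.3642 1.1686]  S=[1.1413]  K=[0.4991; 0.0169; 0.2853]  nu=[-3.6549]  x^+=[0.6063, 1.2290, -1.7508]  P^+=[0.2702 -0.0704 -0.0940; -0.0704 0.7656 0.3587; -0.0940 0.3587 1.0757]
step 3: x^-=[0.3374, 0.5534, -1.8682]  P^-=[0.5200 -0.0739 0.0403; -0.0739 0.8458 0.4330; 0.0403 0.4330 1.1040]  S=[1.0911]  K=[0.4847; 0.0196; 0.2595]  nu=[-0.7564]  x^+=[-0.0292, 0.5386, -2.0645]  P^+=[0.2637 -0.0842 -0.0969; -0.0842 0.8454 0.4274; -0.0969 0.4274 1.0305]
step 4: x^-=[-0.3959, -0.0081, -2.0911]  P^-=[0.5100 -0.0837 0.0269; -0.0837 0.9102 0.4689; 0.0269 0.4689 1.0481]  S=[1.0726]  K=[0.4810; 0.0181; 0.2401]  nu=[-1.6640]  x^+=[-1.1964, -0.0382, -2.4906]  P^+=[0.2618 -0.0931 -0.0970; -0.0931 0.9098 0.4642; -0.0970 0.4642 0.9863]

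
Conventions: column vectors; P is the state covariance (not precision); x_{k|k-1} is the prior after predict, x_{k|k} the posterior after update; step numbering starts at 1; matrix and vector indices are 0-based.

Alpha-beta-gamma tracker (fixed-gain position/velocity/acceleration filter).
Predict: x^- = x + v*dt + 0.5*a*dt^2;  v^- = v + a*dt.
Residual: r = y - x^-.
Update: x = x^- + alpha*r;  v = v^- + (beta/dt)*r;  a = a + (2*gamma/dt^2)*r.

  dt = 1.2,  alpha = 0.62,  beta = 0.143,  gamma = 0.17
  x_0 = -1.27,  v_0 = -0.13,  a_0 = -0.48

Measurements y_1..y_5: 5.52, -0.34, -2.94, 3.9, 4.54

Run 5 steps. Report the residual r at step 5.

step 1: x_pred=-1.7716  r=7.2916  x^+=2.7492  v^+=0.1629  a^+=1.2416
step 2: x_pred=3.8387  r=-4.1787  x^+=1.2479  v^+=1.1549  a^+=0.2550
step 3: x_pred=2.8174  r=-5.7574  x^+=-0.7522  v^+=0.7748  a^+=-1.1044
step 4: x_pred=-0.6176  r=4.5176  x^+=2.1833  v^+=-0.0121  a^+=-0.0377
step 5: x_pred=2.1416  r=2.3984  x^+=3.6286  v^+=0.2284  a^+=0.5285

resid = 2.3984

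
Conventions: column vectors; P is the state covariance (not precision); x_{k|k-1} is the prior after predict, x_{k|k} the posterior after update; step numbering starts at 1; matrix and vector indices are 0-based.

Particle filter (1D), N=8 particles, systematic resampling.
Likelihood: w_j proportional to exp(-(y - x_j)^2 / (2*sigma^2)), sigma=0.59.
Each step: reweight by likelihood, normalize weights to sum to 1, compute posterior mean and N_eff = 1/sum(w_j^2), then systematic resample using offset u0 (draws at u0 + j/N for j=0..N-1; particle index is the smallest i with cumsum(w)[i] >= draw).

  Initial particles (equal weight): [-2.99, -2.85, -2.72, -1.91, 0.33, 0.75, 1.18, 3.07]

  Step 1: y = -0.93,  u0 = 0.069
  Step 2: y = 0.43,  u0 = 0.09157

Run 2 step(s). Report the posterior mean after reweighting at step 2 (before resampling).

step 1: w=[0.0058, 0.0129, 0.0257, 0.6449, 0.2620, 0.0445, 0.0043, 0.0000]  mean=-1.2308  Neff=2.0515  idx=[3, 3, 3, 3, 3, 4, 4, 4]
step 2: w=[0.0001, 0.0001, 0.0001, 0.0001, 0.0001, 0.3331, 0.3331, 0.3331]  mean=0.3285  Neff=3.0039  idx=[5, 5, 6, 6, 6, 7, 7, 7]

post_mean = 0.3285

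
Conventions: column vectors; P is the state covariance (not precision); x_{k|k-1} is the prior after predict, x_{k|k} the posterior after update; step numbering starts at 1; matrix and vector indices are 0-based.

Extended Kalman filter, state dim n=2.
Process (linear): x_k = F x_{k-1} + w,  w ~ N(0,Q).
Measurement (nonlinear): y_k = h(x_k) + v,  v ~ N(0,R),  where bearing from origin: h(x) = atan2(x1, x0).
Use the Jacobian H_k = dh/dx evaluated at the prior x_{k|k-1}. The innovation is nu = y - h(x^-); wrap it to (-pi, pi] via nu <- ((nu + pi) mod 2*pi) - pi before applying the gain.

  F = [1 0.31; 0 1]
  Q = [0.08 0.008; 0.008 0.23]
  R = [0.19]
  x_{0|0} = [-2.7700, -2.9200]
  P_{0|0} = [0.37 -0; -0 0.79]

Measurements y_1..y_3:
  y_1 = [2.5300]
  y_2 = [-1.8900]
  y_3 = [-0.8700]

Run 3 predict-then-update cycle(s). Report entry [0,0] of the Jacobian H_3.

H_jac[0,0] = 0.0734

step 1: x^-=[-3.6752, -2.9200]  P^-=[0.5259 0.2529; 0.2529 1.0200]  H_jac=[0.1325 -0.1668]  S=[0.2164]  K=[0.1271; -0.6312]  nu=[-1.2830]  x^+=[-3.8383, -2.1101]  P^+=[0.5224 0.2703; 0.2703 0.9338]
step 2: x^-=[-4.4924, -2.1101]  P^-=[0.8597 0.5677; 0.5677 1.1638]  H_jac=[0.0857 -0.1824]  S=[0.2173]  K=[-0.1376; -0.7529]  nu=[0.8125]  x^+=[-4.6042, -2.7219]  P^+=[0.8556 0.5452; 0.5452 1.0406]
step 3: x^-=[-5.4480, -2.7219]  P^-=[1.3736 0.8758; 0.8758 1.2706]  H_jac=[0.0734 -0.1469]  S=[0.2059]  K=[-0.1352; -0.5942]  nu=[1.8083]  x^+=[-5.6924, -3.7963]  P^+=[1.3699 0.8593; 0.8593 1.1979]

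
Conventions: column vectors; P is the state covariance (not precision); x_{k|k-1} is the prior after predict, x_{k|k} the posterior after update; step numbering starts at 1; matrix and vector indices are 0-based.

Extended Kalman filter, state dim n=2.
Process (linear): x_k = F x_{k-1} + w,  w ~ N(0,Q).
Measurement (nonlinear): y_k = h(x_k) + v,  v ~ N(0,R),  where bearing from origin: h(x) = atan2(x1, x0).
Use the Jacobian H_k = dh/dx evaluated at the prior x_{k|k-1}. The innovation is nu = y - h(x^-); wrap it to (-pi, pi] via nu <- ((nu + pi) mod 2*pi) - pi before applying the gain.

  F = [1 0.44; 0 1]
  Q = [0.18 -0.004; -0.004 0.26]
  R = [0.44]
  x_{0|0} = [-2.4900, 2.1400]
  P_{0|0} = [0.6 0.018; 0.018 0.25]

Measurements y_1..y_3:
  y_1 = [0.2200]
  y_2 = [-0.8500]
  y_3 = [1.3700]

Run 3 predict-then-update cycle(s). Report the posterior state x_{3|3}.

x_post = [3.0296, 2.9027]

step 1: x^-=[-1.5484, 2.1400]  P^-=[0.8442 0.1240; 0.1240 0.5100]  H_jac=[-0.3067 -0.2219]  S=[0.5614]  K=[-0.5102; -0.2693]  nu=[-1.9772]  x^+=[-0.5396, 2.6725]  P^+=[0.6981 0.0468; 0.0468 0.4693]
step 2: x^-=[0.6363, 2.6725]  P^-=[1.0101 0.2493; 0.2493 0.7293]  H_jac=[-0.3541 0.0843]  S=[0.5570]  K=[-0.6045; -0.0481]  nu=[-2.1870]  x^+=[1.9584, 2.7778]  P^+=[0.8066 0.2331; 0.2331 0.7280]
step 3: x^-=[3.1806, 2.7778]  P^-=[1.3327 0.5494; 0.5494 0.9880]  H_jac=[-0.1558 0.1784]  S=[0.4732]  K=[-0.2316; 0.1915]  nu=[0.6521]  x^+=[3.0296, 2.9027]  P^+=[1.3073 0.5704; 0.5704 0.9706]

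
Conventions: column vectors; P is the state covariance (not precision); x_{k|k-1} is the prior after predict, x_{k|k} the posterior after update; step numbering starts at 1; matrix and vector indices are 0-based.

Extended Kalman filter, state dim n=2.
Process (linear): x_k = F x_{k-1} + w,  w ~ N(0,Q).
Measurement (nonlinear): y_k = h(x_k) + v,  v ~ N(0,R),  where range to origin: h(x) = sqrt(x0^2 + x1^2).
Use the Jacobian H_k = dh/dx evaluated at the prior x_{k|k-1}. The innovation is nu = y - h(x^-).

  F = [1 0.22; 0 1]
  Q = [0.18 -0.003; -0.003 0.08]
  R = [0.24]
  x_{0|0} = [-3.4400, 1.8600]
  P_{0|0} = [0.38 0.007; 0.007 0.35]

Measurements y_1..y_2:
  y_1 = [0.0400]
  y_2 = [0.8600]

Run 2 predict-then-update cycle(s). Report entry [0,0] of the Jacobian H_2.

step 1: x^-=[-3.0308, 1.8600]  P^-=[0.5800 0.0810; 0.0810 0.4300]  H_jac=[-0.8523 0.5231]  S=[0.7068]  K=[-0.6395; 0.2206]  nu=[-3.5160]  x^+=[-0.7822, 1.0845]  P^+=[0.2910 0.1807; 0.1807 0.3956]
step 2: x^-=[-0.5436, 1.0845]  P^-=[0.5696 0.2647; 0.2647 0.4756]  H_jac=[-0.4481 0.8940]  S=[0.5224]  K=[-0.0356; 0.5868]  nu=[-0.3532]  x^+=[-0.5311, 0.8773]  P^+=[0.5690 0.2756; 0.2756 0.2957]

H_jac[0,0] = -0.4481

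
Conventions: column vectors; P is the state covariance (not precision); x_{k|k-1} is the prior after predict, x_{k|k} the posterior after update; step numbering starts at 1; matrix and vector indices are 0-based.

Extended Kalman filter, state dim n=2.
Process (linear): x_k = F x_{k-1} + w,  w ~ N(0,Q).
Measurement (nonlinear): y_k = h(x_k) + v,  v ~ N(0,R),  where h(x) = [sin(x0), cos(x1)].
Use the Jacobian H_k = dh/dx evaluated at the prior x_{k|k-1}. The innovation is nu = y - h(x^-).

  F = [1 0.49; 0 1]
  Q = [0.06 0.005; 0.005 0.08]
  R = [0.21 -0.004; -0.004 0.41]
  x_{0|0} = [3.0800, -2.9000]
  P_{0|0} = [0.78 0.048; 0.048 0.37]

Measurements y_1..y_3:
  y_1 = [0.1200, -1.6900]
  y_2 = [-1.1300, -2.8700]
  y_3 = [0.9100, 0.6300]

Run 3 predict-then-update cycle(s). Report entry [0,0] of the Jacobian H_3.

step 1: x^-=[1.6590, -2.9000]  P^-=[0.9759 0.2343; 0.2343 0.4500]  H_jac=[-0.0881 0.0000; 0.0000 0.2392]  S=[0.2176 -0.0089; -0.0089 0.4358]  K=[-0.3902 0.1206; -0.0848 0.2453]  nu=[-0.8761, -0.7190]  x^+=[1.9141, -3.0021]  P^+=[0.9356 0.2133; 0.2133 0.4218]
step 2: x^-=[0.4430, -3.0021]  P^-=[1.3059 0.4250; 0.4250 0.5018]  H_jac=[0.9035 0.0000; 0.0000 0.1390]  S=[1.2759 0.0494; 0.0494 0.4197]  K=[0.9234 0.0321; 0.2958 0.1314]  nu=[-1.5587, -1.8797]  x^+=[-1.0567, -3.7103]  P^+=[0.2145 0.0682; 0.0682 0.3791]
step 3: x^-=[-2.8747, -3.7103]  P^-=[0.4323 0.2589; 0.2589 0.4591]  H_jac=[-0.9646 0.0000; 0.0000 -0.5385]  S=[0.6123 0.1305; 0.1305 0.5431]  K=[-0.6602 -0.0981; -0.3277 -0.3764]  nu=[1.1737, 1.4726]  x^+=[-3.7941, -4.6492]  P^+=[0.1433 0.0698; 0.0698 0.2842]

H_jac[0,0] = -0.9646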